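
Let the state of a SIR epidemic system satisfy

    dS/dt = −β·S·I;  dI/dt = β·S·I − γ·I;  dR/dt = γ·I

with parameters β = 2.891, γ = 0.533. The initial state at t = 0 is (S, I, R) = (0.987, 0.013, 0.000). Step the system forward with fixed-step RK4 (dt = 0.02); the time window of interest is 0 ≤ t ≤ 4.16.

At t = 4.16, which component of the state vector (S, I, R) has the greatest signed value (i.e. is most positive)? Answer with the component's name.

t=0.000: state=(0.987, 0.013, 0.000)
step 1 (dt=0.02): k1=(-0.037, 0.030, 0.007), k2=(-0.038, 0.031, 0.007), k3=(-0.038, 0.031, 0.007), k4=(-0.039, 0.032, 0.007); state += dt/6·(k1+2k2+2k3+k4)
t=0.020: state=(0.986, 0.014, 0.000)
t=0.040: state=(0.985, 0.014, 0.000)
t=0.060: state=(0.985, 0.015, 0.000)
continuing one RK4 step at a time; state shown every 10 steps (Δt=0.2):
t=0.200: state=(0.978, 0.021, 0.002)
t=0.400: state=(0.963, 0.033, 0.005)
t=0.600: state=(0.940, 0.051, 0.009)
t=0.800: state=(0.907, 0.078, 0.016)
t=1.000: state=(0.858, 0.116, 0.026)
t=1.200: state=(0.790, 0.169, 0.041)
t=1.400: state=(0.704, 0.234, 0.062)
t=1.600: state=(0.602, 0.307, 0.091)
t=1.800: state=(0.494, 0.379, 0.128)
t=2.000: state=(0.390, 0.439, 0.171)
t=2.200: state=(0.298, 0.481, 0.221)
t=2.400: state=(0.224, 0.503, 0.273)
t=2.600: state=(0.167, 0.505, 0.327)
t=2.800: state=(0.125, 0.494, 0.381)
t=3.000: state=(0.095, 0.473, 0.432)
t=3.200: state=(0.073, 0.446, 0.481)
t=3.400: state=(0.057, 0.416, 0.527)
t=3.600: state=(0.045, 0.385, 0.570)
t=3.800: state=(0.036, 0.354, 0.609)
t=4.000: state=(0.030, 0.325, 0.646)
t=4.160: state=(0.026, 0.302, 0.672)
compare at T: S=0.026, I=0.302, R=0.672

largest component: R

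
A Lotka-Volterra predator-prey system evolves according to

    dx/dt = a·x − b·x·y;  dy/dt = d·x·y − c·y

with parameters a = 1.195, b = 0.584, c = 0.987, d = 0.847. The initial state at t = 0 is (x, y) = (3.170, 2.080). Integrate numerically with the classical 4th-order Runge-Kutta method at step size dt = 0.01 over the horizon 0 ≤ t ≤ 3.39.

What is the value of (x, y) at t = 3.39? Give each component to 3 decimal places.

t=0.000: state=(3.170, 2.080)
step 1 (dt=0.01): k1=(-0.063, 3.532), k2=(-0.095, 3.561), k3=(-0.095, 3.561), k4=(-0.128, 3.591); state += dt/6·(k1+2k2+2k3+k4)
t=0.010: state=(3.169, 2.116)
t=0.020: state=(3.167, 2.152)
t=0.030: state=(3.165, 2.189)
continuing one RK4 step at a time; state shown every 20 steps (Δt=0.2):
t=0.200: state=(3.017, 2.895)
t=0.400: state=(2.587, 3.833)
t=0.600: state=(1.997, 4.644)
t=0.800: state=(1.431, 5.089)
t=1.000: state=(0.997, 5.120)
t=1.200: state=(0.706, 4.846)
t=1.400: state=(0.522, 4.409)
t=1.600: state=(0.408, 3.912)
t=1.800: state=(0.337, 3.419)
t=2.000: state=(0.295, 2.960)
t=2.200: state=(0.272, 2.549)
t=2.400: state=(0.262, 2.189)
t=2.600: state=(0.263, 1.878)
t=2.800: state=(0.272, 1.613)
t=3.000: state=(0.290, 1.388)
t=3.200: state=(0.317, 1.200)
t=3.390: state=(0.351, 1.049)

(x, y) = (0.351, 1.049)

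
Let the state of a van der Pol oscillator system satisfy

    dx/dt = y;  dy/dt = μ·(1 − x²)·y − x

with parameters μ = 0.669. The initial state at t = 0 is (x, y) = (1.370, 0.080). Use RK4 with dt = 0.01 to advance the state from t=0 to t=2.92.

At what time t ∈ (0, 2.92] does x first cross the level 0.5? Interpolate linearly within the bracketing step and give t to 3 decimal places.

t = 1.299

t=0.000: state=(1.370, 0.080)
step 1 (dt=0.01): k1=(0.080, -1.417), k2=(0.073, -1.413), k3=(0.073, -1.413), k4=(0.066, -1.409); state += dt/6·(k1+2k2+2k3+k4)
t=0.010: state=(1.371, 0.066)
t=0.020: state=(1.371, 0.052)
t=0.030: state=(1.372, 0.038)
continuing one RK4 step at a time; state shown every 10 steps (Δt=0.1):
t=0.100: state=(1.371, -0.058)
t=0.200: state=(1.359, -0.187)
t=0.300: state=(1.334, -0.308)
t=0.400: state=(1.297, -0.422)
t=0.500: state=(1.250, -0.530)
t=0.600: state=(1.191, -0.633)
t=0.700: state=(1.123, -0.733)
t=0.800: state=(1.045, -0.832)
t=0.900: state=(0.957, -0.933)
t=1.000: state=(0.858, -1.035)
t=1.100: state=(0.749, -1.141)
t=1.200: state=(0.630, -1.252)
t=1.290: state=(0.513, -1.356)
next step: t=1.300: state=(0.499, -1.368) — x has crossed 0.5
linear interpolation between t=1.290 (0.51255) and t=1.300 (0.49893) → t≈1.299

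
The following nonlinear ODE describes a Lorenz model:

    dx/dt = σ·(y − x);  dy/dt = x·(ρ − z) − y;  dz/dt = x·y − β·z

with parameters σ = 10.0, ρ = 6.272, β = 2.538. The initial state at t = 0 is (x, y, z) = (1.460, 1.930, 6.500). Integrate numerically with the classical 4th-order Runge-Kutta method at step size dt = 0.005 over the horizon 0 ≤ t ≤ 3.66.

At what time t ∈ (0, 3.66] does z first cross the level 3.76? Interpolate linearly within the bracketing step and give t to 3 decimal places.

t = 0.296

t=0.000: state=(1.460, 1.930, 6.500)
step 1 (dt=0.005): k1=(4.700, -2.263, -13.679), k2=(4.526, -2.210, -13.578), k3=(4.532, -2.210, -13.579), k4=(4.363, -2.156, -13.480); state += dt/6·(k1+2k2+2k3+k4)
t=0.005: state=(1.483, 1.919, 6.432)
t=0.010: state=(1.504, 1.908, 6.365)
t=0.015: state=(1.523, 1.898, 6.299)
continuing one RK4 step at a time; state shown every 40 steps (Δt=0.2):
t=0.200: state=(1.788, 1.880, 4.400)
t=0.295: state=(1.909, 2.079, 3.765)
next step: t=0.300: state=(1.918, 2.093, 3.737) — z has crossed 3.76
linear interpolation between t=0.295 (3.76504) and t=0.300 (3.73740) → t≈0.296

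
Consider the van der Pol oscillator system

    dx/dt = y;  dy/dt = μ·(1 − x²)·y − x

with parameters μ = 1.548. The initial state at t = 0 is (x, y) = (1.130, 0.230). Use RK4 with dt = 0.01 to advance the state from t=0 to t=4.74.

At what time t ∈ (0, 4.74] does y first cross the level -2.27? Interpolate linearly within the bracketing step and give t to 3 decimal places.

t=0.000: state=(1.130, 0.230)
step 1 (dt=0.01): k1=(0.230, -1.229), k2=(0.224, -1.228), k3=(0.224, -1.228), k4=(0.218, -1.227); state += dt/6·(k1+2k2+2k3+k4)
t=0.010: state=(1.132, 0.218)
t=0.020: state=(1.134, 0.205)
t=0.030: state=(1.136, 0.193)
continuing one RK4 step at a time; state shown every 20 steps (Δt=0.2):
t=0.200: state=(1.152, -0.009)
t=0.400: state=(1.128, -0.227)
t=0.600: state=(1.062, -0.426)
t=0.800: state=(0.957, -0.625)
t=1.000: state=(0.810, -0.852)
t=1.200: state=(0.612, -1.146)
t=1.400: state=(0.344, -1.561)
t=1.600: state=(-0.024, -2.143)
t=1.630: state=(-0.090, -2.243)
next step: t=1.640: state=(-0.112, -2.277) — y has crossed -2.27
linear interpolation between t=1.630 (-2.24307) and t=1.640 (-2.27668) → t≈1.638

t = 1.638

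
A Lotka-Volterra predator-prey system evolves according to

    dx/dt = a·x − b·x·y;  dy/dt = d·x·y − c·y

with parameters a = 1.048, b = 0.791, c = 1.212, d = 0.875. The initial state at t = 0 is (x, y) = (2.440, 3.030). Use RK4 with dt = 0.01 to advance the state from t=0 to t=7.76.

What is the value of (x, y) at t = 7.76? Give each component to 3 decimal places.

t=0.000: state=(2.440, 3.030)
step 1 (dt=0.01): k1=(-3.291, 2.797), k2=(-3.296, 2.766), k3=(-3.295, 2.766), k4=(-3.299, 2.734); state += dt/6·(k1+2k2+2k3+k4)
t=0.010: state=(2.407, 3.058)
t=0.020: state=(2.374, 3.085)
t=0.030: state=(2.341, 3.111)
continuing one RK4 step at a time; state shown every 50 steps (Δt=0.5):
t=0.500: state=(1.071, 3.457)
t=1.000: state=(0.535, 2.620)
t=1.500: state=(0.385, 1.735)
t=2.000: state=(0.373, 1.113)
t=2.500: state=(0.441, 0.724)
t=3.000: state=(0.588, 0.493)
t=3.500: state=(0.841, 0.366)
t=4.000: state=(1.244, 0.313)
t=4.500: state=(1.854, 0.333)
t=5.000: state=(2.680, 0.487)
t=5.500: state=(3.425, 1.028)
t=6.000: state=(2.999, 2.441)
t=6.500: state=(1.471, 3.528)
t=7.000: state=(0.663, 2.975)
t=7.500: state=(0.417, 2.032)
t=7.760: state=(0.377, 1.622)

(x, y) = (0.377, 1.622)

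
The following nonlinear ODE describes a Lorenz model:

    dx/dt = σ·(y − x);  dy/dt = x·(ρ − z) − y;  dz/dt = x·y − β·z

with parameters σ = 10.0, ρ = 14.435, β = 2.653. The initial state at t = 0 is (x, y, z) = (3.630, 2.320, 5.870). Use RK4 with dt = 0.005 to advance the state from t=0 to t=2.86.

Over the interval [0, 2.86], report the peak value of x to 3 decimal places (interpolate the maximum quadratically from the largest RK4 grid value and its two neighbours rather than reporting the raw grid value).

max x = 9.743

t=0.000: state=(3.630, 2.320, 5.870)
step 1 (dt=0.005): k1=(-13.100, 28.771, -7.152), k2=(-12.053, 28.483, -6.921), k3=(-12.087, 28.504, -6.919), k4=(-11.070, 28.234, -6.691); state += dt/6·(k1+2k2+2k3+k4)
t=0.005: state=(3.570, 2.462, 5.835)
t=0.010: state=(3.519, 2.602, 5.803)
t=0.015: state=(3.478, 2.740, 5.773)
continuing one RK4 step at a time; state shown every 20 steps (Δt=0.1):
t=0.100: state=(3.796, 5.026, 5.658)
t=0.200: state=(5.704, 8.179, 7.112)
t=0.300: state=(8.371, 10.881, 11.587)
t=0.400: state=(9.736, 9.502, 17.565)
t=0.500: state=(7.862, 4.817, 19.120)
t=0.600: state=(4.818, 2.201, 16.473)
t=0.700: state=(2.952, 1.811, 13.256)
t=0.800: state=(2.370, 2.258, 10.616)
t=0.900: state=(2.609, 3.171, 8.721)
t=1.000: state=(3.482, 4.676, 7.730)
t=1.100: state=(5.019, 6.893, 8.100)
t=1.200: state=(7.099, 9.227, 10.612)
t=1.300: state=(8.738, 9.555, 14.996)
t=1.400: state=(8.323, 6.735, 17.841)
t=1.500: state=(6.170, 3.846, 16.975)
t=1.600: state=(4.234, 2.811, 14.447)
t=1.700: state=(3.354, 2.975, 11.997)
t=1.800: state=(3.379, 3.770, 10.172)
t=1.900: state=(4.090, 5.109, 9.245)
t=2.000: state=(5.384, 6.917, 9.608)
t=2.100: state=(6.996, 8.547, 11.672)
t=2.200: state=(8.099, 8.553, 14.838)
t=2.300: state=(7.708, 6.535, 16.752)
t=2.400: state=(6.149, 4.457, 16.143)
t=2.500: state=(4.705, 3.614, 14.227)
t=2.600: state=(4.031, 3.761, 12.276)
t=2.700: state=(4.115, 4.526, 10.869)
t=2.800: state=(4.805, 5.748, 10.340)
t=2.860: state=(5.443, 6.608, 10.578)
largest grid value and its neighbours: x(0.390)=9.74031, x(0.395)=9.74270, x(0.400)=9.73573
parabola through these three points peaks at t≈0.394 with x≈9.74298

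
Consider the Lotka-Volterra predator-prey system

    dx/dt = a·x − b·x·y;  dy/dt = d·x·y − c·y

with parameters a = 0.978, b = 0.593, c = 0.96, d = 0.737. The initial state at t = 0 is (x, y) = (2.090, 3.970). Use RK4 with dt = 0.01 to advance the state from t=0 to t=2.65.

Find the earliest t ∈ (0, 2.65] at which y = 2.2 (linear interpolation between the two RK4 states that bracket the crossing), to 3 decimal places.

t = 1.643

t=0.000: state=(2.090, 3.970)
step 1 (dt=0.01): k1=(-2.876, 2.304), k2=(-2.871, 2.268), k3=(-2.870, 2.268), k4=(-2.865, 2.233); state += dt/6·(k1+2k2+2k3+k4)
t=0.010: state=(2.061, 3.993)
t=0.020: state=(2.033, 4.015)
t=0.030: state=(2.004, 4.036)
continuing one RK4 step at a time; state shown every 10 steps (Δt=0.1):
t=0.100: state=(1.810, 4.164)
t=0.200: state=(1.553, 4.281)
t=0.300: state=(1.327, 4.324)
t=0.400: state=(1.133, 4.300)
t=0.500: state=(0.970, 4.220)
t=0.600: state=(0.836, 4.097)
t=0.700: state=(0.726, 3.942)
t=0.800: state=(0.637, 3.765)
t=0.900: state=(0.565, 3.575)
t=1.000: state=(0.507, 3.378)
t=1.100: state=(0.460, 3.180)
t=1.200: state=(0.423, 2.985)
t=1.300: state=(0.393, 2.794)
t=1.400: state=(0.369, 2.610)
t=1.500: state=(0.350, 2.435)
t=1.600: state=(0.336, 2.269)
t=1.640: state=(0.332, 2.205)
next step: t=1.650: state=(0.330, 2.189) — y has crossed 2.2
linear interpolation between t=1.640 (2.20501) and t=1.650 (2.18928) → t≈1.643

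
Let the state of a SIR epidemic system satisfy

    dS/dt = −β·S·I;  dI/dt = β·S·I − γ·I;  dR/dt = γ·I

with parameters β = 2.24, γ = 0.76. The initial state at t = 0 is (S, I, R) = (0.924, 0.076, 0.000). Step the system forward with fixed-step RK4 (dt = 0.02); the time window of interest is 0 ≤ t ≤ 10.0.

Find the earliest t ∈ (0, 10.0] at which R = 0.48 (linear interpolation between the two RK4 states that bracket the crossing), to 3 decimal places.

t=0.000: state=(0.924, 0.076, 0.000)
step 1 (dt=0.02): k1=(-0.157, 0.100, 0.058), k2=(-0.159, 0.101, 0.059), k3=(-0.159, 0.101, 0.059), k4=(-0.161, 0.102, 0.059); state += dt/6·(k1+2k2+2k3+k4)
t=0.020: state=(0.921, 0.078, 0.001)
t=0.040: state=(0.918, 0.080, 0.002)
t=0.060: state=(0.914, 0.082, 0.004)
continuing one RK4 step at a time; state shown every 25 steps (Δt=0.5):
t=0.500: state=(0.821, 0.139, 0.040)
t=1.000: state=(0.672, 0.220, 0.108)
t=1.500: state=(0.504, 0.290, 0.206)
t=2.000: state=(0.356, 0.320, 0.323)
t=2.500: state=(0.250, 0.306, 0.444)
t=2.640: state=(0.227, 0.297, 0.476)
next step: t=2.660: state=(0.224, 0.295, 0.480) — R has crossed 0.48
linear interpolation between t=2.640 (0.47568) and t=2.660 (0.48018) → t≈2.659

t = 2.659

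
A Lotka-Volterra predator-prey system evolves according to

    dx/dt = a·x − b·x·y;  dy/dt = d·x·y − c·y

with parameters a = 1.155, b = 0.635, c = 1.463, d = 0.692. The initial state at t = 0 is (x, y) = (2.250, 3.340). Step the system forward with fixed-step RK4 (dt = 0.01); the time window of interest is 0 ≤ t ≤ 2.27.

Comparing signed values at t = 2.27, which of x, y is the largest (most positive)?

largest component: x

t=0.000: state=(2.250, 3.340)
step 1 (dt=0.01): k1=(-2.173, 0.314), k2=(-2.165, 0.289), k3=(-2.165, 0.289), k4=(-2.156, 0.264); state += dt/6·(k1+2k2+2k3+k4)
t=0.010: state=(2.228, 3.343)
t=0.020: state=(2.207, 3.345)
t=0.030: state=(2.186, 3.347)
continuing one RK4 step at a time; state shown every 10 steps (Δt=0.1):
t=0.100: state=(2.042, 3.347)
t=0.200: state=(1.855, 3.308)
t=0.300: state=(1.691, 3.231)
t=0.400: state=(1.551, 3.122)
t=0.500: state=(1.434, 2.990)
t=0.600: state=(1.337, 2.843)
t=0.700: state=(1.259, 2.687)
t=0.800: state=(1.198, 2.527)
t=0.900: state=(1.151, 2.367)
t=1.000: state=(1.117, 2.212)
t=1.100: state=(1.095, 2.063)
t=1.200: state=(1.083, 1.922)
t=1.300: state=(1.081, 1.789)
t=1.400: state=(1.087, 1.666)
t=1.500: state=(1.102, 1.552)
t=1.600: state=(1.124, 1.448)
t=1.700: state=(1.154, 1.354)
t=1.800: state=(1.192, 1.268)
t=1.900: state=(1.238, 1.192)
t=2.000: state=(1.291, 1.124)
t=2.100: state=(1.352, 1.064)
t=2.200: state=(1.421, 1.011)
t=2.270: state=(1.474, 0.979)
compare at T: x=1.474, y=0.979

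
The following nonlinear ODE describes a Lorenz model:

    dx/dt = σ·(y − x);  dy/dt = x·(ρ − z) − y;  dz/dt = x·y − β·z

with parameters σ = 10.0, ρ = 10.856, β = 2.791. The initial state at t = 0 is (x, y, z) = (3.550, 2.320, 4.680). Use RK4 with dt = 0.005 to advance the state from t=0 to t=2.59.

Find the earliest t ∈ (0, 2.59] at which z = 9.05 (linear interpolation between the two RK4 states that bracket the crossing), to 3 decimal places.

t = 0.358

t=0.000: state=(3.550, 2.320, 4.680)
step 1 (dt=0.005): k1=(-12.300, 19.605, -4.826), k2=(-11.502, 19.408, -4.691), k3=(-11.527, 19.420, -4.689), k4=(-10.753, 19.234, -4.555); state += dt/6·(k1+2k2+2k3+k4)
t=0.005: state=(3.492, 2.417, 4.657)
t=0.010: state=(3.442, 2.512, 4.634)
t=0.015: state=(3.399, 2.606, 4.614)
continuing one RK4 step at a time; state shown every 20 steps (Δt=0.1):
t=0.100: state=(3.438, 4.109, 4.492)
t=0.200: state=(4.547, 6.003, 5.166)
t=0.300: state=(6.170, 7.838, 7.218)
t=0.355: state=(7.024, 8.400, 8.951)
next step: t=0.360: state=(7.092, 8.422, 9.122) — z has crossed 9.05
linear interpolation between t=0.355 (8.95104) and t=0.360 (9.12180) → t≈0.358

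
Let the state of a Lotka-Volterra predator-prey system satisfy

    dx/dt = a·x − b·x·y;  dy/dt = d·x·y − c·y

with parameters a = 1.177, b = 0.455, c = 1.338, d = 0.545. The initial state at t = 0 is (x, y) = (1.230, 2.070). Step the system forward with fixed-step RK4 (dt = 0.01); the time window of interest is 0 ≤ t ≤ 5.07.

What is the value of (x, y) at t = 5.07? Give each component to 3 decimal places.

(x, y) = (1.200, 2.257)

t=0.000: state=(1.230, 2.070)
step 1 (dt=0.01): k1=(0.289, -1.382), k2=(0.293, -1.376), k3=(0.293, -1.376), k4=(0.298, -1.370); state += dt/6·(k1+2k2+2k3+k4)
t=0.010: state=(1.233, 2.056)
t=0.020: state=(1.236, 2.043)
t=0.030: state=(1.239, 2.029)
continuing one RK4 step at a time; state shown every 20 steps (Δt=0.2):
t=0.200: state=(1.305, 1.818)
t=0.400: state=(1.413, 1.613)
t=0.600: state=(1.556, 1.450)
t=0.800: state=(1.735, 1.327)
t=1.000: state=(1.954, 1.241)
t=1.200: state=(2.214, 1.192)
t=1.400: state=(2.516, 1.180)
t=1.600: state=(2.857, 1.210)
t=1.800: state=(3.228, 1.289)
t=2.000: state=(3.611, 1.432)
t=2.200: state=(3.973, 1.657)
t=2.400: state=(4.263, 1.989)
t=2.600: state=(4.413, 2.446)
t=2.800: state=(4.357, 3.024)
t=3.000: state=(4.066, 3.670)
t=3.200: state=(3.583, 4.267)
t=3.400: state=(3.012, 4.678)
t=3.600: state=(2.468, 4.823)
t=3.800: state=(2.021, 4.709)
t=4.000: state=(1.687, 4.406)
t=4.200: state=(1.456, 3.998)
t=4.400: state=(1.306, 3.554)
t=4.600: state=(1.221, 3.120)
t=4.800: state=(1.184, 2.720)
t=5.000: state=(1.189, 2.368)
t=5.070: state=(1.200, 2.257)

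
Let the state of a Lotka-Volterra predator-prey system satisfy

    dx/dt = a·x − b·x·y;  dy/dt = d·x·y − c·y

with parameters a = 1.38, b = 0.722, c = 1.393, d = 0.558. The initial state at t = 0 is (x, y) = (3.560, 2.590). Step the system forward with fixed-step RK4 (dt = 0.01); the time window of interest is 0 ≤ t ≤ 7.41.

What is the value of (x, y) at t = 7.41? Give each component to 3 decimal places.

(x, y) = (2.131, 1.146)

t=0.000: state=(3.560, 2.590)
step 1 (dt=0.01): k1=(-1.744, 1.537), k2=(-1.760, 1.529), k3=(-1.760, 1.529), k4=(-1.775, 1.521); state += dt/6·(k1+2k2+2k3+k4)
t=0.010: state=(3.542, 2.605)
t=0.020: state=(3.525, 2.620)
t=0.030: state=(3.506, 2.635)
continuing one RK4 step at a time; state shown every 25 steps (Δt=0.25):
t=0.250: state=(3.054, 2.904)
t=0.500: state=(2.518, 3.022)
t=0.750: state=(2.071, 2.934)
t=1.000: state=(1.756, 2.701)
t=1.250: state=(1.564, 2.400)
t=1.500: state=(1.473, 2.092)
t=1.750: state=(1.463, 1.811)
t=2.000: state=(1.523, 1.573)
t=2.250: state=(1.648, 1.384)
t=2.500: state=(1.837, 1.245)
t=2.750: state=(2.090, 1.155)
t=3.000: state=(2.406, 1.115)
t=3.250: state=(2.777, 1.129)
t=3.500: state=(3.179, 1.208)
t=3.750: state=(3.564, 1.365)
t=4.000: state=(3.850, 1.619)
t=4.250: state=(3.936, 1.973)
t=4.500: state=(3.751, 2.389)
t=4.750: state=(3.320, 2.767)
t=5.000: state=(2.780, 2.991)
t=5.250: state=(2.279, 3.001)
t=5.500: state=(1.897, 2.830)
t=5.750: state=(1.646, 2.554)
t=6.000: state=(1.507, 2.244)
t=6.250: state=(1.458, 1.946)
t=6.500: state=(1.485, 1.685)
t=6.750: state=(1.578, 1.472)
t=7.000: state=(1.735, 1.308)
t=7.250: state=(1.956, 1.194)
t=7.410: state=(2.131, 1.146)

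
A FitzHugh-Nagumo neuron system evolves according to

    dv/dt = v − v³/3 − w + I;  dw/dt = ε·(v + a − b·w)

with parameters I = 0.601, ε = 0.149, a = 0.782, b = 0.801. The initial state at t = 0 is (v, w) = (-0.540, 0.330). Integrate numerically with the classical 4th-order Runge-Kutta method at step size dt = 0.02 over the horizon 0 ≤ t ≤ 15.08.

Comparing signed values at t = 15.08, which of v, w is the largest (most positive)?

largest component: v

t=0.000: state=(-0.540, 0.330)
step 1 (dt=0.02): k1=(-0.217, -0.003), k2=(-0.218, -0.004), k3=(-0.218, -0.004), k4=(-0.220, -0.004); state += dt/6·(k1+2k2+2k3+k4)
t=0.020: state=(-0.544, 0.330)
t=0.040: state=(-0.549, 0.330)
t=0.060: state=(-0.553, 0.330)
continuing one RK4 step at a time; state shown every 25 steps (Δt=0.5):
t=0.500: state=(-0.667, 0.324)
t=1.000: state=(-0.828, 0.308)
t=1.500: state=(-1.004, 0.280)
t=2.000: state=(-1.162, 0.242)
t=2.500: state=(-1.277, 0.196)
t=3.000: state=(-1.341, 0.146)
t=3.500: state=(-1.364, 0.096)
t=4.000: state=(-1.359, 0.049)
t=4.500: state=(-1.337, 0.005)
t=5.000: state=(-1.305, -0.034)
t=5.500: state=(-1.267, -0.069)
t=6.000: state=(-1.225, -0.098)
t=6.500: state=(-1.180, -0.123)
t=7.000: state=(-1.133, -0.143)
t=7.500: state=(-1.084, -0.158)
t=8.000: state=(-1.033, -0.169)
t=8.500: state=(-0.979, -0.176)
t=9.000: state=(-0.922, -0.178)
t=9.500: state=(-0.861, -0.175)
t=10.000: state=(-0.793, -0.168)
t=10.500: state=(-0.717, -0.157)
t=11.000: state=(-0.628, -0.140)
t=11.500: state=(-0.519, -0.117)
t=12.000: state=(-0.377, -0.086)
t=12.500: state=(-0.182, -0.045)
t=13.000: state=(0.104, 0.011)
t=13.500: state=(0.525, 0.089)
t=14.000: state=(1.058, 0.197)
t=14.500: state=(1.500, 0.336)
t=15.000: state=(1.695, 0.490)
t=15.080: state=(1.708, 0.515)
compare at T: v=1.708, w=0.515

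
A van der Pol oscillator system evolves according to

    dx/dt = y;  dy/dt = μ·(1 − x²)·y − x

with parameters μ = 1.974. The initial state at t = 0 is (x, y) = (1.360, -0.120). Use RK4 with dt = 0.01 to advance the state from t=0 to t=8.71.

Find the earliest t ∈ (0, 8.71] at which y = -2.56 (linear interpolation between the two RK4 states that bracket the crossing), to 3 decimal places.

t = 1.492

t=0.000: state=(1.360, -0.120)
step 1 (dt=0.01): k1=(-0.120, -1.159), k2=(-0.126, -1.149), k3=(-0.126, -1.149), k4=(-0.131, -1.139); state += dt/6·(k1+2k2+2k3+k4)
t=0.010: state=(1.359, -0.131)
t=0.020: state=(1.357, -0.143)
t=0.030: state=(1.356, -0.154)
continuing one RK4 step at a time; state shown every 50 steps (Δt=0.5):
t=0.500: state=(1.184, -0.549)
t=1.000: state=(0.798, -1.059)
t=1.490: state=(-0.014, -2.549)
next step: t=1.500: state=(-0.040, -2.600) — y has crossed -2.56
linear interpolation between t=1.490 (-2.54921) and t=1.500 (-2.59972) → t≈1.492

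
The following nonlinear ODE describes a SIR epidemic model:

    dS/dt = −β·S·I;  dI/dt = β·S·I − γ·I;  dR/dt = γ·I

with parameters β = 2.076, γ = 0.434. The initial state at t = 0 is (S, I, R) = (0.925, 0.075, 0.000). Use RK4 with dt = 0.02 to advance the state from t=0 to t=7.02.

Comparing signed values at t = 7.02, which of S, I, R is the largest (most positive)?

t=0.000: state=(0.925, 0.075, 0.000)
step 1 (dt=0.02): k1=(-0.144, 0.111, 0.033), k2=(-0.146, 0.113, 0.033), k3=(-0.146, 0.113, 0.033), k4=(-0.148, 0.114, 0.034); state += dt/6·(k1+2k2+2k3+k4)
t=0.020: state=(0.922, 0.077, 0.001)
t=0.040: state=(0.919, 0.080, 0.001)
t=0.060: state=(0.916, 0.082, 0.002)
continuing one RK4 step at a time; state shown every 25 steps (Δt=0.5):
t=0.500: state=(0.826, 0.151, 0.024)
t=1.000: state=(0.668, 0.264, 0.068)
t=1.500: state=(0.476, 0.385, 0.139)
t=2.000: state=(0.305, 0.463, 0.232)
t=2.500: state=(0.186, 0.479, 0.335)
t=3.000: state=(0.115, 0.449, 0.437)
t=3.500: state=(0.074, 0.398, 0.529)
t=4.000: state=(0.050, 0.341, 0.609)
t=4.500: state=(0.036, 0.287, 0.677)
t=5.000: state=(0.028, 0.239, 0.734)
t=5.500: state=(0.022, 0.197, 0.781)
t=6.000: state=(0.018, 0.162, 0.820)
t=6.500: state=(0.016, 0.133, 0.852)
t=7.000: state=(0.014, 0.108, 0.878)
t=7.020: state=(0.014, 0.108, 0.879)
compare at T: S=0.014, I=0.108, R=0.879

largest component: R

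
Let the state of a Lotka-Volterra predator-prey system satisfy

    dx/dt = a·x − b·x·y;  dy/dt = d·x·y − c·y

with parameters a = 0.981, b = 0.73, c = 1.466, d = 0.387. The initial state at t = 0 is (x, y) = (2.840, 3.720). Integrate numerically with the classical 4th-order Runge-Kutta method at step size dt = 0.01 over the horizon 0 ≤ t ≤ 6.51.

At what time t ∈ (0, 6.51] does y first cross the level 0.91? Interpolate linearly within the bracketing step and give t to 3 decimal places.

t=0.000: state=(2.840, 3.720)
step 1 (dt=0.01): k1=(-4.926, -1.365), k2=(-4.870, -1.398), k3=(-4.870, -1.397), k4=(-4.813, -1.430); state += dt/6·(k1+2k2+2k3+k4)
t=0.010: state=(2.791, 3.706)
t=0.020: state=(2.744, 3.691)
t=0.030: state=(2.697, 3.676)
continuing one RK4 step at a time; state shown every 25 steps (Δt=0.25):
t=0.250: state=(1.918, 3.231)
t=0.500: state=(1.436, 2.627)
t=0.750: state=(1.197, 2.065)
t=1.000: state=(1.097, 1.598)
t=1.250: state=(1.084, 1.230)
t=1.500: state=(1.137, 0.949)
t=1.540: state=(1.151, 0.911)
next step: t=1.550: state=(1.155, 0.902) — y has crossed 0.91
linear interpolation between t=1.540 (0.91113) and t=1.550 (0.90188) → t≈1.541

t = 1.541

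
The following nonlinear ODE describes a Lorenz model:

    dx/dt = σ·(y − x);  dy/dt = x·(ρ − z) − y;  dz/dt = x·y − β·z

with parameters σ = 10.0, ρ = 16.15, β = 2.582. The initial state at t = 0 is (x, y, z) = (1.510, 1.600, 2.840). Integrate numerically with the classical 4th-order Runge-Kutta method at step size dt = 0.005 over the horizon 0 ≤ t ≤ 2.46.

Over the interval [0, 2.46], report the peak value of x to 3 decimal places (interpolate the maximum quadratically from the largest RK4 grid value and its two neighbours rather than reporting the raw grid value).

t=0.000: state=(1.510, 1.600, 2.840)
step 1 (dt=0.005): k1=(0.900, 18.498, -4.917), k2=(1.340, 18.500, -4.812), k3=(1.329, 18.515, -4.810), k4=(1.759, 18.530, -4.704); state += dt/6·(k1+2k2+2k3+k4)
t=0.005: state=(1.517, 1.693, 2.816)
t=0.010: state=(1.528, 1.785, 2.793)
t=0.015: state=(1.542, 1.879, 2.771)
continuing one RK4 step at a time; state shown every 20 steps (Δt=0.1):
t=0.100: state=(2.315, 3.768, 2.632)
t=0.200: state=(4.501, 7.515, 3.719)
t=0.300: state=(8.375, 12.884, 8.830)
t=0.400: state=(11.949, 13.287, 19.804)
t=0.500: state=(9.654, 4.440, 24.325)
t=0.600: state=(4.297, -0.186, 19.834)
t=0.700: state=(1.238, -0.574, 15.214)
t=0.800: state=(0.164, -0.392, 11.726)
t=0.900: state=(-0.173, -0.382, 9.059)
t=1.000: state=(-0.360, -0.558, 7.009)
t=1.100: state=(-0.619, -0.963, 5.446)
t=1.200: state=(-1.108, -1.780, 4.310)
t=1.300: state=(-2.074, -3.410, 3.689)
t=1.400: state=(-3.969, -6.531, 4.167)
t=1.500: state=(-7.323, -11.385, 7.762)
t=1.600: state=(-11.122, -13.657, 17.024)
t=1.700: state=(-10.523, -6.757, 23.819)
t=1.800: state=(-5.640, -0.862, 20.847)
t=1.900: state=(-2.120, 0.130, 16.166)
t=2.000: state=(-0.765, -0.084, 12.481)
t=2.100: state=(-0.430, -0.338, 9.651)
t=2.200: state=(-0.470, -0.620, 7.473)
t=2.300: state=(-0.723, -1.092, 5.816)
t=2.400: state=(-1.259, -2.001, 4.626)
t=2.460: state=(-1.809, -2.926, 4.171)
largest grid value and its neighbours: x(0.415)=12.06791, x(0.420)=12.06964, x(0.425)=12.05185
parabola through these three points peaks at t≈0.418 with x≈12.07129

max x = 12.071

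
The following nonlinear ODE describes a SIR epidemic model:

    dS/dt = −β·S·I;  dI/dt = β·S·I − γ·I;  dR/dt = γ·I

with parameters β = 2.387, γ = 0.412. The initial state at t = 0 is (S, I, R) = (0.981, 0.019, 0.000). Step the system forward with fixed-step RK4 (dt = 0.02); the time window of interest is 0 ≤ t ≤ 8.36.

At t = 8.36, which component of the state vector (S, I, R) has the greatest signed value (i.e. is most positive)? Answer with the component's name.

largest component: R

t=0.000: state=(0.981, 0.019, 0.000)
step 1 (dt=0.02): k1=(-0.044, 0.037, 0.008), k2=(-0.045, 0.037, 0.008), k3=(-0.045, 0.037, 0.008), k4=(-0.046, 0.038, 0.008); state += dt/6·(k1+2k2+2k3+k4)
t=0.020: state=(0.980, 0.020, 0.000)
t=0.040: state=(0.979, 0.021, 0.000)
t=0.060: state=(0.978, 0.021, 0.000)
continuing one RK4 step at a time; state shown every 25 steps (Δt=0.5):
t=0.500: state=(0.945, 0.049, 0.007)
t=1.000: state=(0.860, 0.118, 0.023)
t=1.500: state=(0.697, 0.244, 0.059)
t=2.000: state=(0.474, 0.401, 0.126)
t=2.500: state=(0.273, 0.506, 0.221)
t=3.000: state=(0.147, 0.525, 0.328)
t=3.500: state=(0.080, 0.487, 0.433)
t=4.000: state=(0.046, 0.426, 0.527)
t=4.500: state=(0.029, 0.363, 0.609)
t=5.000: state=(0.019, 0.304, 0.677)
t=5.500: state=(0.014, 0.252, 0.734)
t=6.000: state=(0.011, 0.208, 0.781)
t=6.500: state=(0.008, 0.171, 0.820)
t=7.000: state=(0.007, 0.141, 0.852)
t=7.500: state=(0.006, 0.115, 0.879)
t=8.000: state=(0.005, 0.095, 0.900)
t=8.360: state=(0.005, 0.082, 0.913)
compare at T: S=0.005, I=0.082, R=0.913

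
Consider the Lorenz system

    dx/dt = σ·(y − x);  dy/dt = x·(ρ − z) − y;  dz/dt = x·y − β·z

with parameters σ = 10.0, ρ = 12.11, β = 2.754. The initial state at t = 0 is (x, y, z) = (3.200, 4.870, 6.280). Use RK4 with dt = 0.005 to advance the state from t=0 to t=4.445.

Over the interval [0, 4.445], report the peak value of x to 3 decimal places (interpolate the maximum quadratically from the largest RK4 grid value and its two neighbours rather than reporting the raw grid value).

max x = 7.965

t=0.000: state=(3.200, 4.870, 6.280)
step 1 (dt=0.005): k1=(16.700, 13.786, -1.711), k2=(16.627, 14.009, -1.384), k3=(16.635, 14.005, -1.386), k4=(16.568, 14.224, -1.057); state += dt/6·(k1+2k2+2k3+k4)
t=0.005: state=(3.283, 4.940, 6.273)
t=0.010: state=(3.366, 5.012, 6.269)
t=0.015: state=(3.448, 5.086, 6.269)
continuing one RK4 step at a time; state shown every 40 steps (Δt=0.2):
t=0.200: state=(6.612, 8.291, 9.004)
t=0.400: state=(7.591, 6.487, 14.575)
t=0.600: state=(4.454, 3.205, 12.434)
t=0.800: state=(3.471, 3.638, 9.006)
t=1.000: state=(4.743, 5.768, 8.134)
t=1.200: state=(6.830, 7.532, 11.093)
t=1.400: state=(6.411, 5.423, 13.422)
t=1.600: state=(4.539, 3.964, 11.360)
t=1.800: state=(4.379, 4.740, 9.362)
t=2.000: state=(5.627, 6.374, 9.753)
t=2.200: state=(6.540, 6.514, 12.055)
t=2.400: state=(5.614, 4.949, 12.306)
t=2.600: state=(4.729, 4.602, 10.677)
t=2.800: state=(5.081, 5.498, 9.897)
t=3.000: state=(5.980, 6.322, 10.894)
t=3.200: state=(6.034, 5.747, 12.034)
t=3.400: state=(5.275, 4.946, 11.481)
t=3.600: state=(5.035, 5.134, 10.494)
t=3.800: state=(5.518, 5.830, 10.518)
t=4.000: state=(5.936, 5.973, 11.401)
t=4.200: state=(5.651, 5.394, 11.662)
t=4.400: state=(5.236, 5.138, 11.037)
t=4.445: state=(5.207, 5.176, 10.889)
largest grid value and its neighbours: x(0.330)=7.96294, x(0.335)=7.96498, x(0.340)=7.96248
parabola through these three points peaks at t≈0.335 with x≈7.96498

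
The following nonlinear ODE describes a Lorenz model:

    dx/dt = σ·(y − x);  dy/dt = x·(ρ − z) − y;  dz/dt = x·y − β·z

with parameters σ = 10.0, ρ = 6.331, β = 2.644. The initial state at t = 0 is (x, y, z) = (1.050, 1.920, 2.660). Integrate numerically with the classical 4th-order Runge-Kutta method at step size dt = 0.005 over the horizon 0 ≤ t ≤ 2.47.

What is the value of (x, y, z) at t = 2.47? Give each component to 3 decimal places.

t=0.000: state=(1.050, 1.920, 2.660)
step 1 (dt=0.005): k1=(8.700, 1.935, -5.017), k2=(8.531, 2.023, -4.937), k3=(8.537, 2.021, -4.938), k4=(8.374, 2.108, -4.859); state += dt/6·(k1+2k2+2k3+k4)
t=0.005: state=(1.093, 1.930, 2.635)
t=0.010: state=(1.134, 1.941, 2.611)
t=0.015: state=(1.173, 1.953, 2.588)
continuing one RK4 step at a time; state shown every 20 steps (Δt=0.1):
t=0.100: state=(1.711, 2.260, 2.303)
t=0.200: state=(2.254, 2.819, 2.214)
t=0.300: state=(2.868, 3.533, 2.420)
t=0.400: state=(3.576, 4.315, 2.981)
t=0.500: state=(4.303, 4.989, 3.923)
t=0.600: state=(4.878, 5.304, 5.123)
t=0.700: state=(5.096, 5.090, 6.246)
t=0.800: state=(4.875, 4.464, 6.904)
t=0.900: state=(4.349, 3.754, 6.960)
t=1.000: state=(3.764, 3.218, 6.572)
t=1.100: state=(3.300, 2.927, 5.985)
t=1.200: state=(3.024, 2.843, 5.386)
t=1.300: state=(2.929, 2.914, 4.881)
t=1.400: state=(2.982, 3.098, 4.524)
t=1.500: state=(3.149, 3.361, 4.342)
t=1.600: state=(3.393, 3.664, 4.345)
t=1.700: state=(3.674, 3.957, 4.524)
t=1.800: state=(3.940, 4.180, 4.842)
t=1.900: state=(4.136, 4.280, 5.228)
t=2.000: state=(4.218, 4.237, 5.585)
t=2.100: state=(4.177, 4.079, 5.826)
t=2.200: state=(4.038, 3.867, 5.906)
t=2.300: state=(3.854, 3.668, 5.837)
t=2.400: state=(3.680, 3.524, 5.667)
t=2.470: state=(3.584, 3.467, 5.519)

(x, y, z) = (3.584, 3.467, 5.519)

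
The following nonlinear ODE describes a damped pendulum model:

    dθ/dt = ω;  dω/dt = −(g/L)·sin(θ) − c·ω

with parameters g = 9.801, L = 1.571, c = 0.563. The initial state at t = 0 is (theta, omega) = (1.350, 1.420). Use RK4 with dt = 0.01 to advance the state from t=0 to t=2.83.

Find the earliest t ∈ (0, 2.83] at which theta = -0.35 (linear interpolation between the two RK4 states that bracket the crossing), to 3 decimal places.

t = 1.142

t=0.000: state=(1.350, 1.420)
step 1 (dt=0.01): k1=(1.420, -6.887), k2=(1.386, -6.877), k3=(1.386, -6.877), k4=(1.351, -6.866); state += dt/6·(k1+2k2+2k3+k4)
t=0.010: state=(1.364, 1.351)
t=0.020: state=(1.377, 1.283)
t=0.030: state=(1.390, 1.214)
continuing one RK4 step at a time; state shown every 10 steps (Δt=0.1):
t=0.100: state=(1.458, 0.744)
t=0.200: state=(1.500, 0.099)
t=0.300: state=(1.479, -0.512)
t=0.400: state=(1.399, -1.085)
t=0.500: state=(1.263, -1.615)
t=0.600: state=(1.078, -2.085)
t=0.700: state=(0.849, -2.469)
t=0.800: state=(0.588, -2.732)
t=0.900: state=(0.308, -2.844)
t=1.000: state=(0.025, -2.788)
t=1.100: state=(-0.244, -2.567)
t=1.140: state=(-0.344, -2.438)
next step: t=1.150: state=(-0.369, -2.403) — theta has crossed -0.35
linear interpolation between t=1.140 (-0.34447) and t=1.150 (-0.36868) → t≈1.142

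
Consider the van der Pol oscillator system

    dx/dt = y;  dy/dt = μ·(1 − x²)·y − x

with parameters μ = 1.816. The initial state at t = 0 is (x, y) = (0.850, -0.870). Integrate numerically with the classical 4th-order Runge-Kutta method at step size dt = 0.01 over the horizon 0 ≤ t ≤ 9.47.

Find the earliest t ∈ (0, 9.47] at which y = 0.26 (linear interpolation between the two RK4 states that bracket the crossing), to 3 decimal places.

t = 1.767

t=0.000: state=(0.850, -0.870)
step 1 (dt=0.01): k1=(-0.870, -1.288), k2=(-0.876, -1.299), k3=(-0.876, -1.299), k4=(-0.883, -1.310); state += dt/6·(k1+2k2+2k3+k4)
t=0.010: state=(0.841, -0.883)
t=0.020: state=(0.832, -0.896)
t=0.030: state=(0.823, -0.910)
continuing one RK4 step at a time; state shown every 50 steps (Δt=0.5):
t=0.500: state=(0.184, -1.993)
t=1.000: state=(-1.266, -3.155)
t=1.500: state=(-1.980, -0.098)
t=1.760: state=(-1.950, 0.256)
next step: t=1.770: state=(-1.947, 0.262) — y has crossed 0.26
linear interpolation between t=1.760 (0.25569) and t=1.770 (0.26203) → t≈1.767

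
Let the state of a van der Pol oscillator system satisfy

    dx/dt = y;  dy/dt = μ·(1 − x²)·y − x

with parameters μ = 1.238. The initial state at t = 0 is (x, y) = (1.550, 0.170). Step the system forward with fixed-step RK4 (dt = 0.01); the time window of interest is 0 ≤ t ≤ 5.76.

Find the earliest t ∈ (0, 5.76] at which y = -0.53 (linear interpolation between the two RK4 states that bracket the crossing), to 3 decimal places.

t = 0.599

t=0.000: state=(1.550, 0.170)
step 1 (dt=0.01): k1=(0.170, -1.845), k2=(0.161, -1.831), k3=(0.161, -1.831), k4=(0.152, -1.816); state += dt/6·(k1+2k2+2k3+k4)
t=0.010: state=(1.552, 0.152)
t=0.020: state=(1.553, 0.134)
t=0.030: state=(1.554, 0.116)
continuing one RK4 step at a time; state shown every 20 steps (Δt=0.2):
t=0.200: state=(1.551, -0.143)
t=0.400: state=(1.499, -0.363)
t=0.590: state=(1.414, -0.523)
next step: t=0.600: state=(1.409, -0.531) — y has crossed -0.53
linear interpolation between t=0.590 (-0.52290) and t=0.600 (-0.53055) → t≈0.599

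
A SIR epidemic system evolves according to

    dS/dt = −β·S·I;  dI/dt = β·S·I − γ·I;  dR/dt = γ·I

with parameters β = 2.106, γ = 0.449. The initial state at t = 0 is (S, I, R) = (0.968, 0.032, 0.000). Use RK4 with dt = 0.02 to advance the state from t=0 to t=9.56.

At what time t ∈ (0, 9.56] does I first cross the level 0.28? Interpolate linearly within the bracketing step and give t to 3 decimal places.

t = 1.635

t=0.000: state=(0.968, 0.032, 0.000)
step 1 (dt=0.02): k1=(-0.065, 0.051, 0.014), k2=(-0.066, 0.052, 0.015), k3=(-0.066, 0.052, 0.015), k4=(-0.067, 0.052, 0.015); state += dt/6·(k1+2k2+2k3+k4)
t=0.020: state=(0.967, 0.033, 0.000)
t=0.040: state=(0.965, 0.034, 0.001)
t=0.060: state=(0.964, 0.035, 0.001)
continuing one RK4 step at a time; state shown every 25 steps (Δt=0.5):
t=0.500: state=(0.920, 0.069, 0.011)
t=1.000: state=(0.827, 0.140, 0.034)
t=1.500: state=(0.676, 0.247, 0.076)
t=1.620: state=(0.633, 0.276, 0.091)
next step: t=1.640: state=(0.626, 0.281, 0.093) — I has crossed 0.28
linear interpolation between t=1.620 (0.27635) and t=1.640 (0.28124) → t≈1.635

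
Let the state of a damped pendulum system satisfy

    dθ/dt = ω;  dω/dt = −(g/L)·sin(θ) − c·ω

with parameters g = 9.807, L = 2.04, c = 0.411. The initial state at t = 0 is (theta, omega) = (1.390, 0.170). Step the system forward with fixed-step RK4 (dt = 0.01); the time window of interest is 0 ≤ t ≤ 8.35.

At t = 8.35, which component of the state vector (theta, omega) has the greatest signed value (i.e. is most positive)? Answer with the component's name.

t=0.000: state=(1.390, 0.170)
step 1 (dt=0.01): k1=(0.170, -4.799), k2=(0.146, -4.790), k3=(0.146, -4.790), k4=(0.122, -4.780); state += dt/6·(k1+2k2+2k3+k4)
t=0.010: state=(1.391, 0.122)
t=0.020: state=(1.392, 0.074)
t=0.030: state=(1.393, 0.027)
continuing one RK4 step at a time; state shown every 50 steps (Δt=0.5):
t=0.500: state=(0.925, -1.893)
t=1.000: state=(-0.218, -2.243)
t=1.500: state=(-0.949, -0.506)
t=2.000: state=(-0.721, 1.294)
t=2.500: state=(0.109, 1.695)
t=3.000: state=(0.681, 0.430)
t=3.500: state=(0.520, -0.974)
t=4.000: state=(-0.098, -1.242)
t=4.500: state=(-0.506, -0.270)
t=5.000: state=(-0.358, 0.771)
t=5.500: state=(0.105, 0.893)
t=6.000: state=(0.381, 0.128)
t=6.500: state=(0.238, -0.616)
t=7.000: state=(-0.109, -0.629)
t=7.500: state=(-0.285, -0.027)
t=8.000: state=(-0.152, 0.490)
t=8.350: state=(0.033, 0.514)
compare at T: theta=0.033, omega=0.514

largest component: omega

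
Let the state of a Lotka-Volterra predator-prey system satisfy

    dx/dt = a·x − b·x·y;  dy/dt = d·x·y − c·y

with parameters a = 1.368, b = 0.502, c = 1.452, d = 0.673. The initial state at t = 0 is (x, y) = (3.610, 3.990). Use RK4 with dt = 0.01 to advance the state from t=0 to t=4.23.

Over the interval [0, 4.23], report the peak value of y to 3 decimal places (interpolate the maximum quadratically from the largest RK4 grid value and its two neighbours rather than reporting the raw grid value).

max y = 5.137

t=0.000: state=(3.610, 3.990)
step 1 (dt=0.01): k1=(-2.292, 3.900), k2=(-2.320, 3.888), k3=(-2.320, 3.888), k4=(-2.348, 3.875); state += dt/6·(k1+2k2+2k3+k4)
t=0.010: state=(3.587, 4.029)
t=0.020: state=(3.563, 4.067)
t=0.030: state=(3.539, 4.106)
continuing one RK4 step at a time; state shown every 20 steps (Δt=0.2):
t=0.200: state=(3.065, 4.684)
t=0.400: state=(2.461, 5.081)
t=0.600: state=(1.934, 5.101)
t=0.800: state=(1.543, 4.814)
t=1.000: state=(1.279, 4.348)
t=1.200: state=(1.116, 3.818)
t=1.400: state=(1.027, 3.296)
t=1.600: state=(0.993, 2.823)
t=1.800: state=(1.005, 2.414)
t=2.000: state=(1.055, 2.073)
t=2.200: state=(1.143, 1.797)
t=2.400: state=(1.269, 1.580)
t=2.600: state=(1.435, 1.417)
t=2.800: state=(1.647, 1.304)
t=3.000: state=(1.906, 1.238)
t=3.200: state=(2.216, 1.221)
t=3.400: state=(2.574, 1.260)
t=3.600: state=(2.967, 1.368)
t=3.800: state=(3.369, 1.568)
t=4.000: state=(3.728, 1.893)
t=4.200: state=(3.961, 2.380)
t=4.230: state=(3.979, 2.468)
largest grid value and its neighbours: y(0.500)=5.13649, y(0.510)=5.13689, y(0.520)=5.13639
parabola through these three points peaks at t≈0.509 with y≈5.13689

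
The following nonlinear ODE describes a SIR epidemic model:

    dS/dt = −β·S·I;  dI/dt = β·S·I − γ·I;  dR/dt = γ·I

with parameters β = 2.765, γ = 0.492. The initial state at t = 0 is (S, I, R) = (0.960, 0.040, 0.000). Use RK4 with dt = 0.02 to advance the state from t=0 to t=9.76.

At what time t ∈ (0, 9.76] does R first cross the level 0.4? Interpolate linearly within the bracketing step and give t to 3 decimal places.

t = 2.525

t=0.000: state=(0.960, 0.040, 0.000)
step 1 (dt=0.02): k1=(-0.106, 0.086, 0.020), k2=(-0.108, 0.088, 0.020), k3=(-0.108, 0.088, 0.020), k4=(-0.111, 0.090, 0.021); state += dt/6·(k1+2k2+2k3+k4)
t=0.020: state=(0.958, 0.042, 0.000)
t=0.040: state=(0.956, 0.044, 0.001)
t=0.060: state=(0.953, 0.046, 0.001)
continuing one RK4 step at a time; state shown every 25 steps (Δt=0.5):
t=0.500: state=(0.871, 0.112, 0.017)
t=1.000: state=(0.680, 0.259, 0.061)
t=1.500: state=(0.420, 0.433, 0.147)
t=2.000: state=(0.214, 0.519, 0.267)
t=2.500: state=(0.105, 0.501, 0.394)
t=2.520: state=(0.102, 0.499, 0.399)
next step: t=2.540: state=(0.099, 0.497, 0.404) — R has crossed 0.4
linear interpolation between t=2.520 (0.39883) and t=2.540 (0.40373) → t≈2.525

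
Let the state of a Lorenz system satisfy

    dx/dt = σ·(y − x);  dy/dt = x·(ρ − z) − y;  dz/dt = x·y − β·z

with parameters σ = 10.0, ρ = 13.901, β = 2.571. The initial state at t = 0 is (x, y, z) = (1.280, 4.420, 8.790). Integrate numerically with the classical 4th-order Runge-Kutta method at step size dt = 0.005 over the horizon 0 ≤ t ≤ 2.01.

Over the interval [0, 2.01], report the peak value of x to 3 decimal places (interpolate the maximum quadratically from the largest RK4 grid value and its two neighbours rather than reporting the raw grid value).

max x = 8.369

t=0.000: state=(1.280, 4.420, 8.790)
step 1 (dt=0.005): k1=(31.400, 2.122, -16.941), k2=(30.668, 2.576, -16.478), k3=(30.698, 2.563, -16.488), k4=(29.993, 3.012, -16.033); state += dt/6·(k1+2k2+2k3+k4)
t=0.005: state=(1.433, 4.433, 8.708)
t=0.010: state=(1.580, 4.450, 8.630)
t=0.015: state=(1.721, 4.472, 8.556)
continuing one RK4 step at a time; state shown every 20 steps (Δt=0.1):
t=0.100: state=(3.551, 5.390, 7.902)
t=0.200: state=(5.399, 7.325, 8.662)
t=0.300: state=(7.301, 9.017, 11.415)
t=0.400: state=(8.361, 8.540, 15.167)
t=0.500: state=(7.540, 5.874, 16.901)
t=0.600: state=(5.599, 3.675, 15.759)
t=0.700: state=(4.056, 2.961, 13.526)
t=0.800: state=(3.411, 3.183, 11.430)
t=0.900: state=(3.526, 3.954, 9.908)
t=1.000: state=(4.231, 5.199, 9.217)
t=1.100: state=(5.417, 6.780, 9.694)
t=1.200: state=(6.798, 8.071, 11.586)
t=1.300: state=(7.657, 7.955, 14.235)
t=1.400: state=(7.275, 6.274, 15.790)
t=1.500: state=(5.963, 4.533, 15.327)
t=1.600: state=(4.720, 3.753, 13.740)
t=1.700: state=(4.098, 3.817, 12.052)
t=1.800: state=(4.124, 4.436, 10.789)
t=1.900: state=(4.679, 5.453, 10.252)
t=2.000: state=(5.608, 6.646, 10.691)
t=2.010: state=(5.713, 6.758, 10.794)
largest grid value and its neighbours: x(0.405)=8.36778, x(0.410)=8.36883, x(0.415)=8.36458
parabola through these three points peaks at t≈0.408 with x≈8.36907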